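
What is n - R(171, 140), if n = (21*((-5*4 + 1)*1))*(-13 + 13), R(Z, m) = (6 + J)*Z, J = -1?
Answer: -855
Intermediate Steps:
R(Z, m) = 5*Z (R(Z, m) = (6 - 1)*Z = 5*Z)
n = 0 (n = (21*((-20 + 1)*1))*0 = (21*(-19*1))*0 = (21*(-19))*0 = -399*0 = 0)
n - R(171, 140) = 0 - 5*171 = 0 - 1*855 = 0 - 855 = -855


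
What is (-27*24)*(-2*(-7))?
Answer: -9072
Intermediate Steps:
(-27*24)*(-2*(-7)) = -648*14 = -9072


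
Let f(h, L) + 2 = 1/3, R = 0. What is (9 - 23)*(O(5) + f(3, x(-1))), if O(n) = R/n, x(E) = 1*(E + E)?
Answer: 70/3 ≈ 23.333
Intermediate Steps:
x(E) = 2*E (x(E) = 1*(2*E) = 2*E)
O(n) = 0 (O(n) = 0/n = 0)
f(h, L) = -5/3 (f(h, L) = -2 + 1/3 = -2 + ⅓ = -5/3)
(9 - 23)*(O(5) + f(3, x(-1))) = (9 - 23)*(0 - 5/3) = -14*(-5/3) = 70/3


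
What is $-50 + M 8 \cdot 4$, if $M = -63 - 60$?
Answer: $-3986$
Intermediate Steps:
$M = -123$
$-50 + M 8 \cdot 4 = -50 - 123 \cdot 8 \cdot 4 = -50 - 3936 = -3986$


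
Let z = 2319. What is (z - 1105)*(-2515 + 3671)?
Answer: 1403384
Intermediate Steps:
(z - 1105)*(-2515 + 3671) = (2319 - 1105)*(-2515 + 3671) = 1214*1156 = 1403384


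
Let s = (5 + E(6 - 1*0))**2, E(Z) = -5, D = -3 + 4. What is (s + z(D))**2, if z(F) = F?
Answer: 1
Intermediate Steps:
D = 1
s = 0 (s = (5 - 5)**2 = 0**2 = 0)
(s + z(D))**2 = (0 + 1)**2 = 1**2 = 1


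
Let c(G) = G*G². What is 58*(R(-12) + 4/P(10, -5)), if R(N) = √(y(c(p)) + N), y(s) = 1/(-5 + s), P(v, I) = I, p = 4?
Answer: -232/5 + 58*I*√41713/59 ≈ -46.4 + 200.78*I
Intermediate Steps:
c(G) = G³
R(N) = √(1/59 + N) (R(N) = √(1/(-5 + 4³) + N) = √(1/(-5 + 64) + N) = √(1/59 + N))
58*(R(-12) + 4/P(10, -5)) = 58*(√(59 + 3481*(-12))/59 + 4/(-5)) = 58*(√(59 - 41772)/59 + 4*(-⅕)) = 58*(√(-41713)/59 - ⅘) = 58*((I*√41713)/59 - ⅘) = 58*(I*√41713/59 - ⅘) = 58*(-⅘ + I*√41713/59) = -232/5 + 58*I*√41713/59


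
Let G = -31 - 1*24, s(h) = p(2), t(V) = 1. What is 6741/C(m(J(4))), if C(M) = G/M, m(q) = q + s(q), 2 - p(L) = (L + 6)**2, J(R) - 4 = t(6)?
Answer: 384237/55 ≈ 6986.1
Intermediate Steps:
J(R) = 5 (J(R) = 4 + 1 = 5)
p(L) = 2 - (6 + L)**2 (p(L) = 2 - (L + 6)**2 = 2 - (6 + L)**2)
s(h) = -62 (s(h) = 2 - (6 + 2)**2 = 2 - 1*8**2 = 2 - 1*64 = 2 - 64 = -62)
G = -55 (G = -31 - 24 = -55)
m(q) = -62 + q (m(q) = q - 62 = -62 + q)
C(M) = -55/M
6741/C(m(J(4))) = 6741/((-55/(-62 + 5))) = 6741/((-55/(-57))) = 6741/((-55*(-1/57))) = 6741/(55/57) = 6741*(57/55) = 384237/55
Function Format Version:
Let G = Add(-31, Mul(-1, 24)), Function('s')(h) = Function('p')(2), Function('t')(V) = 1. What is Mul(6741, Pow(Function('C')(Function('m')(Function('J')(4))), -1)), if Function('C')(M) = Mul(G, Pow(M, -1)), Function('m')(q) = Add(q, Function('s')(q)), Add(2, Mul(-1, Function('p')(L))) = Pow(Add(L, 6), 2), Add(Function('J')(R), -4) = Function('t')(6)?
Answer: Rational(384237, 55) ≈ 6986.1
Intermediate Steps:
Function('J')(R) = 5 (Function('J')(R) = Add(4, 1) = 5)
Function('p')(L) = Add(2, Mul(-1, Pow(Add(6, L), 2))) (Function('p')(L) = Add(2, Mul(-1, Pow(Add(L, 6), 2))) = Add(2, Mul(-1, Pow(Add(6, L), 2))))
Function('s')(h) = -62 (Function('s')(h) = Add(2, Mul(-1, Pow(Add(6, 2), 2))) = Add(2, Mul(-1, Pow(8, 2))) = Add(2, Mul(-1, 64)) = Add(2, -64) = -62)
G = -55 (G = Add(-31, -24) = -55)
Function('m')(q) = Add(-62, q) (Function('m')(q) = Add(q, -62) = Add(-62, q))
Function('C')(M) = Mul(-55, Pow(M, -1))
Mul(6741, Pow(Function('C')(Function('m')(Function('J')(4))), -1)) = Mul(6741, Pow(Mul(-55, Pow(Add(-62, 5), -1)), -1)) = Mul(6741, Pow(Mul(-55, Pow(-57, -1)), -1)) = Mul(6741, Pow(Mul(-55, Rational(-1, 57)), -1)) = Mul(6741, Pow(Rational(55, 57), -1)) = Mul(6741, Rational(57, 55)) = Rational(384237, 55)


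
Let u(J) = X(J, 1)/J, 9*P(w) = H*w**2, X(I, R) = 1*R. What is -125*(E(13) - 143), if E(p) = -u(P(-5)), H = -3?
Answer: 17860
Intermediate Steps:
X(I, R) = R
P(w) = -w**2/3 (P(w) = (-3*w**2)/9 = -w**2/3)
u(J) = 1/J
E(p) = 3/25 (E(p) = -1/((-1/3*(-5)**2)) = -1/((-1/3*25)) = -1/(-25/3) = -1*(-3/25) = 3/25)
-125*(E(13) - 143) = -125*(3/25 - 143) = -125*(-3572/25) = 17860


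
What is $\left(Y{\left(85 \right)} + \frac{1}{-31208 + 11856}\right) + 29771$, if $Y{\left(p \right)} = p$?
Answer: $\frac{577773311}{19352} \approx 29856.0$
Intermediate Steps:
$\left(Y{\left(85 \right)} + \frac{1}{-31208 + 11856}\right) + 29771 = \left(85 + \frac{1}{-31208 + 11856}\right) + 29771 = \left(85 + \frac{1}{-19352}\right) + 29771 = \left(85 - \frac{1}{19352}\right) + 29771 = \frac{1644919}{19352} + 29771 = \frac{577773311}{19352}$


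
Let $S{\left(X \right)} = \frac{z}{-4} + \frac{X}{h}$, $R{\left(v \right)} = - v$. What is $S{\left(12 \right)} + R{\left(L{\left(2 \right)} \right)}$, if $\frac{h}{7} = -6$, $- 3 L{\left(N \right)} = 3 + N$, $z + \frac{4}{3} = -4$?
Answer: $\frac{19}{7} \approx 2.7143$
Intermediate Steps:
$z = - \frac{16}{3}$ ($z = - \frac{4}{3} - 4 = - \frac{16}{3} \approx -5.3333$)
$L{\left(N \right)} = -1 - \frac{N}{3}$ ($L{\left(N \right)} = - \frac{3 + N}{3} = -1 - \frac{N}{3}$)
$h = -42$ ($h = 7 \left(-6\right) = -42$)
$S{\left(X \right)} = \frac{4}{3} - \frac{X}{42}$ ($S{\left(X \right)} = - \frac{16}{3 \left(-4\right)} + \frac{X}{-42} = \left(- \frac{16}{3}\right) \left(- \frac{1}{4}\right) + X \left(- \frac{1}{42}\right) = \frac{4}{3} - \frac{X}{42}$)
$S{\left(12 \right)} + R{\left(L{\left(2 \right)} \right)} = \left(\frac{4}{3} - \frac{2}{7}\right) - \left(-1 - \frac{2}{3}\right) = \frac{22}{21} - - \frac{5}{3} = \frac{22}{21} + \frac{5}{3} = \frac{19}{7}$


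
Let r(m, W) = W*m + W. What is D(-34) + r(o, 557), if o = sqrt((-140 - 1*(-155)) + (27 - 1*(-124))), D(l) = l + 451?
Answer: 974 + 557*sqrt(166) ≈ 8150.4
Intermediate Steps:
D(l) = 451 + l
o = sqrt(166) (o = sqrt((-140 + 155) + (27 + 124)) = sqrt(15 + 151) = sqrt(166) ≈ 12.884)
r(m, W) = W + W*m
D(-34) + r(o, 557) = (451 - 34) + 557*(1 + sqrt(166)) = 417 + (557 + 557*sqrt(166)) = 974 + 557*sqrt(166)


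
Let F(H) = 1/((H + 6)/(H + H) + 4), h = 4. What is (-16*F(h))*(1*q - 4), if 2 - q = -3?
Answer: -64/21 ≈ -3.0476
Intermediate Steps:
q = 5 (q = 2 - 1*(-3) = 2 + 3 = 5)
F(H) = 1/(4 + (6 + H)/(2*H)) (F(H) = 1/((6 + H)/((2*H)) + 4) = 1/((6 + H)*(1/(2*H)) + 4) = 1/((6 + H)/(2*H) + 4) = 1/(4 + (6 + H)/(2*H)))
(-16*F(h))*(1*q - 4) = (-32*4/(3*(2 + 3*4)))*(1*5 - 4) = (-32*4/(3*(2 + 12)))*(5 - 4) = -32*4/(3*14)*1 = -16*4/21*1 = -64/21*1 = -64/21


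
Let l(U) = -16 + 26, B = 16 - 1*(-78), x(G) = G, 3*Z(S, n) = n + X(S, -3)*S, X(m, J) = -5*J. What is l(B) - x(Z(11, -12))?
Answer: -41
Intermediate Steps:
Z(S, n) = 5*S + n/3 (Z(S, n) = (n + (-5*(-3))*S)/3 = (n + 15*S)/3 = 5*S + n/3)
B = 94 (B = 16 + 78 = 94)
l(U) = 10
l(B) - x(Z(11, -12)) = 10 - (5*11 + (⅓)*(-12)) = 10 - (55 - 4) = 10 - 1*51 = 10 - 51 = -41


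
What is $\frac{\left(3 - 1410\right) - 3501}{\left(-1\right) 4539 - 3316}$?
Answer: $\frac{4908}{7855} \approx 0.62482$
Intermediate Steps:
$\frac{\left(3 - 1410\right) - 3501}{\left(-1\right) 4539 - 3316} = \frac{-1407 - 3501}{-4539 - 3316} = - \frac{4908}{-7855} = \left(-4908\right) \left(- \frac{1}{7855}\right) = \frac{4908}{7855}$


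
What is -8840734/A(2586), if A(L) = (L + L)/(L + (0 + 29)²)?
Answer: -15148597709/2586 ≈ -5.8579e+6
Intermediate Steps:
A(L) = 2*L/(841 + L) (A(L) = (2*L)/(L + 29²) = (2*L)/(L + 841) = (2*L)/(841 + L) = 2*L/(841 + L))
-8840734/A(2586) = -8840734/(2*2586/(841 + 2586)) = -8840734/(2*2586/3427) = -8840734/(2*2586*(1/3427)) = -8840734/5172/3427 = -8840734*3427/5172 = -15148597709/2586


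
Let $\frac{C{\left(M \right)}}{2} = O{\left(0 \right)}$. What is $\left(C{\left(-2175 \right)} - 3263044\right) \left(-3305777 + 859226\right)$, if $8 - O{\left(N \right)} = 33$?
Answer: $7983325888794$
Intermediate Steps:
$O{\left(N \right)} = -25$ ($O{\left(N \right)} = 8 - 33 = -25$)
$C{\left(M \right)} = -50$ ($C{\left(M \right)} = 2 \left(-25\right) = -50$)
$\left(C{\left(-2175 \right)} - 3263044\right) \left(-3305777 + 859226\right) = \left(-50 - 3263044\right) \left(-3305777 + 859226\right) = \left(-3263094\right) \left(-2446551\right) = 7983325888794$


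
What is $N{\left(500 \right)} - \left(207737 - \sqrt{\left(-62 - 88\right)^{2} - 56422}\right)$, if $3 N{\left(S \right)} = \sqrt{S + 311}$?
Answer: $-207737 + \frac{\sqrt{811}}{3} + i \sqrt{33922} \approx -2.0773 \cdot 10^{5} + 184.18 i$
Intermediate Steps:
$N{\left(S \right)} = \frac{\sqrt{311 + S}}{3}$ ($N{\left(S \right)} = \frac{\sqrt{S + 311}}{3} = \frac{\sqrt{311 + S}}{3}$)
$N{\left(500 \right)} - \left(207737 - \sqrt{\left(-62 - 88\right)^{2} - 56422}\right) = \frac{\sqrt{311 + 500}}{3} - \left(207737 - \sqrt{\left(-62 - 88\right)^{2} - 56422}\right) = \frac{\sqrt{811}}{3} - \left(207737 - \sqrt{\left(-150\right)^{2} - 56422}\right) = \frac{\sqrt{811}}{3} - \left(207737 - \sqrt{22500 - 56422}\right) = \frac{\sqrt{811}}{3} - \left(207737 - \sqrt{-33922}\right) = \frac{\sqrt{811}}{3} - \left(207737 - i \sqrt{33922}\right) = -207737 + \frac{\sqrt{811}}{3} + i \sqrt{33922}$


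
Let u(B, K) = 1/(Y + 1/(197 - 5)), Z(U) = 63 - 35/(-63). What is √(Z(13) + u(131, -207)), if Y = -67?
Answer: 2*√23654761151/38589 ≈ 7.9712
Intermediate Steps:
Z(U) = 572/9 (Z(U) = 63 - 35*(-1/63) = 63 + 5/9 = 572/9)
u(B, K) = -192/12863 (u(B, K) = 1/(-67 + 1/(197 - 5)) = 1/(-67 + 1/192) = 1/(-12863/192) = -192/12863)
√(Z(13) + u(131, -207)) = √(572/9 - 192/12863) = √(7355908/115767) = 2*√23654761151/38589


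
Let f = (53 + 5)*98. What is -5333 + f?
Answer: 351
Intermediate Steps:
f = 5684 (f = 58*98 = 5684)
-5333 + f = -5333 + 5684 = 351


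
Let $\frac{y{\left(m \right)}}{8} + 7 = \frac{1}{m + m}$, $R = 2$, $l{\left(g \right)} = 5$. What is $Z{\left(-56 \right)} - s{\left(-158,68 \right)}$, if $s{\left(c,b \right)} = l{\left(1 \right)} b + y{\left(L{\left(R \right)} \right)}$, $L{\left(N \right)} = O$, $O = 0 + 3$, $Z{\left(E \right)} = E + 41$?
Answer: $- \frac{901}{3} \approx -300.33$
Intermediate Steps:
$Z{\left(E \right)} = 41 + E$
$O = 3$
$L{\left(N \right)} = 3$
$y{\left(m \right)} = -56 + \frac{4}{m}$ ($y{\left(m \right)} = -56 + \frac{8}{m + m} = -56 + \frac{8}{2 m} = -56 + 8 \frac{1}{2 m} = -56 + \frac{4}{m}$)
$s{\left(c,b \right)} = - \frac{164}{3} + 5 b$ ($s{\left(c,b \right)} = 5 b - \left(56 - \frac{4}{3}\right) = 5 b + \left(-56 + 4 \cdot \frac{1}{3}\right) = 5 b + \left(-56 + \frac{4}{3}\right) = 5 b - \frac{164}{3} = - \frac{164}{3} + 5 b$)
$Z{\left(-56 \right)} - s{\left(-158,68 \right)} = \left(41 - 56\right) - \left(- \frac{164}{3} + 5 \cdot 68\right) = -15 - \left(- \frac{164}{3} + 340\right) = -15 - \frac{856}{3} = - \frac{901}{3}$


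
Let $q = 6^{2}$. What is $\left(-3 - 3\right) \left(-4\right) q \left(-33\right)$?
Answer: $-28512$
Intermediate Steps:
$q = 36$
$\left(-3 - 3\right) \left(-4\right) q \left(-33\right) = \left(-3 - 3\right) \left(-4\right) 36 \left(-33\right) = \left(-6\right) \left(-4\right) 36 \left(-33\right) = 24 \cdot 36 \left(-33\right) = 864 \left(-33\right) = -28512$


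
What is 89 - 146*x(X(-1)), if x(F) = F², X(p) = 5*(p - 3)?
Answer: -58311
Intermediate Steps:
X(p) = -15 + 5*p (X(p) = 5*(-3 + p) = -15 + 5*p)
89 - 146*x(X(-1)) = 89 - 146*(-15 + 5*(-1))² = 89 - 146*(-15 - 5)² = 89 - 146*(-20)² = 89 - 146*400 = 89 - 58400 = -58311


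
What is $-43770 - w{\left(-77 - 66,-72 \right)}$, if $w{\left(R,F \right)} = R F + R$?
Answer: $-53923$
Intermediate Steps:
$w{\left(R,F \right)} = R + F R$ ($w{\left(R,F \right)} = F R + R = R + F R$)
$-43770 - w{\left(-77 - 66,-72 \right)} = -43770 - \left(-77 - 66\right) \left(1 - 72\right) = -43770 - \left(-143\right) \left(-71\right) = -43770 - 10153 = -53923$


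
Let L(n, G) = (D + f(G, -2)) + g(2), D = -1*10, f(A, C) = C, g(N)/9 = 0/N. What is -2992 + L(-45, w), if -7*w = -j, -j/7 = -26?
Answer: -3004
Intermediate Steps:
j = 182 (j = -7*(-26) = 182)
g(N) = 0 (g(N) = 9*(0/N) = 9*0 = 0)
D = -10
w = 26 (w = -(-1)*182/7 = -⅐*(-182) = 26)
L(n, G) = -12 (L(n, G) = (-10 - 2) + 0 = -12 + 0 = -12)
-2992 + L(-45, w) = -2992 - 12 = -3004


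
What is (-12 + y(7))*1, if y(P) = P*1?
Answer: -5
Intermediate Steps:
y(P) = P
(-12 + y(7))*1 = (-12 + 7)*1 = -5*1 = -5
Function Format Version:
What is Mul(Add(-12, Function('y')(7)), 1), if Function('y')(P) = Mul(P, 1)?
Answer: -5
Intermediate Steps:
Function('y')(P) = P
Mul(Add(-12, Function('y')(7)), 1) = Mul(Add(-12, 7), 1) = Mul(-5, 1) = -5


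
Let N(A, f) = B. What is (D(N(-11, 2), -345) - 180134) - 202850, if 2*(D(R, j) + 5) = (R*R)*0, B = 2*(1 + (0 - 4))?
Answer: -382989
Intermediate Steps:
B = -6 (B = 2*(1 - 4) = 2*(-3) = -6)
N(A, f) = -6
D(R, j) = -5 (D(R, j) = -5 + ((R*R)*0)/2 = -5 + (R²*0)/2 = -5 + (½)*0 = -5 + 0 = -5)
(D(N(-11, 2), -345) - 180134) - 202850 = (-5 - 180134) - 202850 = -180139 - 202850 = -382989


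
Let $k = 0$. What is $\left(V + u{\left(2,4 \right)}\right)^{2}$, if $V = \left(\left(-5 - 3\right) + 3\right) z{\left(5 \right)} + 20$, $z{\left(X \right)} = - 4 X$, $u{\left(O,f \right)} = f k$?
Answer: $14400$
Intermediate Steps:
$u{\left(O,f \right)} = 0$ ($u{\left(O,f \right)} = f 0 = 0$)
$V = 120$ ($V = \left(\left(-5 - 3\right) + 3\right) \left(\left(-4\right) 5\right) + 20 = \left(\left(-5 - 3\right) + 3\right) \left(-20\right) + 20 = \left(-8 + 3\right) \left(-20\right) + 20 = \left(-5\right) \left(-20\right) + 20 = 100 + 20 = 120$)
$\left(V + u{\left(2,4 \right)}\right)^{2} = \left(120 + 0\right)^{2} = 120^{2} = 14400$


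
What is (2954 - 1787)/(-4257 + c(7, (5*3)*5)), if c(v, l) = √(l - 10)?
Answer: -4967919/18121984 - 1167*√65/18121984 ≈ -0.27466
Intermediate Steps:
c(v, l) = √(-10 + l)
(2954 - 1787)/(-4257 + c(7, (5*3)*5)) = (2954 - 1787)/(-4257 + √(-10 + (5*3)*5)) = 1167/(-4257 + √(-10 + 15*5)) = 1167/(-4257 + √(-10 + 75)) = 1167/(-4257 + √65)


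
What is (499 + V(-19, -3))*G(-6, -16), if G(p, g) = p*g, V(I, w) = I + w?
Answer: 45792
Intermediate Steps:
G(p, g) = g*p
(499 + V(-19, -3))*G(-6, -16) = (499 + (-19 - 3))*(-16*(-6)) = (499 - 22)*96 = 477*96 = 45792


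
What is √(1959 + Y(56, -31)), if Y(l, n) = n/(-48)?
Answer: √282189/12 ≈ 44.268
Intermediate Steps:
Y(l, n) = -n/48 (Y(l, n) = n*(-1/48) = -n/48)
√(1959 + Y(56, -31)) = √(1959 - 1/48*(-31)) = √(1959 + 31/48) = √(94063/48) = √282189/12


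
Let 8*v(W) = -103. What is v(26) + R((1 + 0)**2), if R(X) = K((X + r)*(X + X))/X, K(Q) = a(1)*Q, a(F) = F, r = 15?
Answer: 153/8 ≈ 19.125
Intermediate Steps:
K(Q) = Q (K(Q) = 1*Q = Q)
R(X) = 30 + 2*X (R(X) = ((X + 15)*(X + X))/X = ((15 + X)*(2*X))/X = (2*X*(15 + X))/X = 30 + 2*X)
v(W) = -103/8 (v(W) = (1/8)*(-103) = -103/8)
v(26) + R((1 + 0)**2) = -103/8 + (30 + 2*(1 + 0)**2) = -103/8 + (30 + 2*1**2) = -103/8 + (30 + 2*1) = -103/8 + (30 + 2) = -103/8 + 32 = 153/8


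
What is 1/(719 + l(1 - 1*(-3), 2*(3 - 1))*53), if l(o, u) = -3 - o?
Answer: 1/348 ≈ 0.0028736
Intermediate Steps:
1/(719 + l(1 - 1*(-3), 2*(3 - 1))*53) = 1/(719 + (-3 - (1 - 1*(-3)))*53) = 1/(719 + (-3 - (1 + 3))*53) = 1/(719 + (-3 - 1*4)*53) = 1/(719 + (-3 - 4)*53) = 1/(719 - 7*53) = 1/(719 - 371) = 1/348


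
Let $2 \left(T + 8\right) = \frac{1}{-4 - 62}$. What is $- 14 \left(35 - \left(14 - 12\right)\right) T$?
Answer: $\frac{7399}{2} \approx 3699.5$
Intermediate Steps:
$T = - \frac{1057}{132}$ ($T = -8 + \frac{1}{2 \left(-4 - 62\right)} = -8 + \frac{1}{2 \left(-66\right)} = -8 + \frac{1}{2} \left(- \frac{1}{66}\right) = -8 - \frac{1}{132} = - \frac{1057}{132} \approx -8.0076$)
$- 14 \left(35 - \left(14 - 12\right)\right) T = - 14 \left(35 - \left(14 - 12\right)\right) \left(- \frac{1057}{132}\right) = - 14 \left(35 - 2\right) \left(- \frac{1057}{132}\right) = \left(-14\right) 33 \left(- \frac{1057}{132}\right) = \left(-462\right) \left(- \frac{1057}{132}\right) = \frac{7399}{2}$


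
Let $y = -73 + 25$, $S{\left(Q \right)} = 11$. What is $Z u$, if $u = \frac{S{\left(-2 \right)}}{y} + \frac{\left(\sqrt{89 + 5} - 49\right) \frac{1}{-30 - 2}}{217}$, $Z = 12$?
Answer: $- \frac{661}{248} - \frac{3 \sqrt{94}}{1736} \approx -2.6821$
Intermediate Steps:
$y = -48$
$u = - \frac{661}{2976} - \frac{\sqrt{94}}{6944}$ ($u = \frac{11}{-48} + \frac{\left(\sqrt{89 + 5} - 49\right) \frac{1}{-30 - 2}}{217} = 11 \left(- \frac{1}{48}\right) + \frac{\sqrt{94} - 49}{-32} \cdot \frac{1}{217} = - \frac{11}{48} + \left(-49 + \sqrt{94}\right) \left(- \frac{1}{32}\right) \frac{1}{217} = - \frac{11}{48} + \left(\frac{49}{32} - \frac{\sqrt{94}}{32}\right) \frac{1}{217} = - \frac{11}{48} + \left(\frac{7}{992} - \frac{\sqrt{94}}{6944}\right) = - \frac{661}{2976} - \frac{\sqrt{94}}{6944} \approx -0.22351$)
$Z u = 12 \left(- \frac{661}{2976} - \frac{\sqrt{94}}{6944}\right) = - \frac{661}{248} - \frac{3 \sqrt{94}}{1736}$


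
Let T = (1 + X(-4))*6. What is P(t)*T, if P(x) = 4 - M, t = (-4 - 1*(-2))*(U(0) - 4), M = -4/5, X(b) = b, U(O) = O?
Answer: -432/5 ≈ -86.400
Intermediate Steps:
M = -4/5 (M = -4*1/5 = -4/5 ≈ -0.80000)
t = 8 (t = (-4 - 1*(-2))*(0 - 4) = (-4 + 2)*(-4) = -2*(-4) = 8)
P(x) = 24/5 (P(x) = 4 - 1*(-4/5) = 4 + 4/5 = 24/5)
T = -18 (T = (1 - 4)*6 = -3*6 = -18)
P(t)*T = (24/5)*(-18) = -432/5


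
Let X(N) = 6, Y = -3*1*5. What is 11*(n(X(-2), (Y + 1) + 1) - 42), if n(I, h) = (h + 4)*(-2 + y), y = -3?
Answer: 33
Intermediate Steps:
Y = -15 (Y = -3*5 = -15)
n(I, h) = -20 - 5*h (n(I, h) = (h + 4)*(-2 - 3) = (4 + h)*(-5) = -20 - 5*h)
11*(n(X(-2), (Y + 1) + 1) - 42) = 11*((-20 - 5*((-15 + 1) + 1)) - 42) = 11*((-20 - 5*(-14 + 1)) - 42) = 11*((-20 - 5*(-13)) - 42) = 11*((-20 + 65) - 42) = 11*(45 - 42) = 11*3 = 33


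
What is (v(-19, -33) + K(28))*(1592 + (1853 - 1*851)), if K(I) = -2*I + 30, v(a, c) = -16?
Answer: -108948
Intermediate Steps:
K(I) = 30 - 2*I
(v(-19, -33) + K(28))*(1592 + (1853 - 1*851)) = (-16 + (30 - 2*28))*(1592 + (1853 - 1*851)) = (-16 + (30 - 56))*(1592 + (1853 - 851)) = (-16 - 26)*(1592 + 1002) = -42*2594 = -108948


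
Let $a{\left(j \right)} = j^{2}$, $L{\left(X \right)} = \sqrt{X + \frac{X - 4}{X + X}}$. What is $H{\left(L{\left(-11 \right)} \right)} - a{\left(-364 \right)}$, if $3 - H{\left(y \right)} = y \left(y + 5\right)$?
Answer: $- \frac{2914619}{22} - \frac{5 i \sqrt{4994}}{22} \approx -1.3248 \cdot 10^{5} - 16.061 i$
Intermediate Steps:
$L{\left(X \right)} = \sqrt{X + \frac{-4 + X}{2 X}}$
$H{\left(y \right)} = 3 - y \left(5 + y\right)$ ($H{\left(y \right)} = 3 - y \left(y + 5\right) = 3 - y \left(5 + y\right)$)
$H{\left(L{\left(-11 \right)} \right)} - a{\left(-364 \right)} = \left(3 - \left(\frac{\sqrt{2 - \frac{8}{-11} + 4 \left(-11\right)}}{2}\right)^{2} - 5 \frac{\sqrt{2 - \frac{8}{-11} + 4 \left(-11\right)}}{2}\right) - \left(-364\right)^{2} = \left(3 - \left(\frac{\sqrt{2 - - \frac{8}{11} - 44}}{2}\right)^{2} - 5 \frac{\sqrt{2 - - \frac{8}{11} - 44}}{2}\right) - 132496 = \left(3 - \left(\frac{\sqrt{2 + \frac{8}{11} - 44}}{2}\right)^{2} - 5 \frac{\sqrt{2 + \frac{8}{11} - 44}}{2}\right) - 132496 = \left(3 - \left(\frac{\sqrt{- \frac{454}{11}}}{2}\right)^{2} - 5 \frac{\sqrt{- \frac{454}{11}}}{2}\right) - 132496 = \left(3 - \left(\frac{\frac{1}{11} i \sqrt{4994}}{2}\right)^{2} - 5 \frac{\frac{1}{11} i \sqrt{4994}}{2}\right) - 132496 = \left(3 - \left(\frac{i \sqrt{4994}}{22}\right)^{2} - 5 \frac{i \sqrt{4994}}{22}\right) - 132496 = \left(3 - - \frac{227}{22} - \frac{5 i \sqrt{4994}}{22}\right) - 132496 = \left(3 + \frac{227}{22} - \frac{5 i \sqrt{4994}}{22}\right) - 132496 = \left(\frac{293}{22} - \frac{5 i \sqrt{4994}}{22}\right) - 132496 = - \frac{2914619}{22} - \frac{5 i \sqrt{4994}}{22}$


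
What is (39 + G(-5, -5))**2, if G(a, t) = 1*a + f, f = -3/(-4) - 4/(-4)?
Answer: 20449/16 ≈ 1278.1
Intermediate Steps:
f = 7/4 (f = -3*(-1/4) - 4*(-1/4) = 3/4 + 1 = 7/4 ≈ 1.7500)
G(a, t) = 7/4 + a (G(a, t) = 1*a + 7/4 = a + 7/4 = 7/4 + a)
(39 + G(-5, -5))**2 = (39 + (7/4 - 5))**2 = (39 - 13/4)**2 = (143/4)**2 = 20449/16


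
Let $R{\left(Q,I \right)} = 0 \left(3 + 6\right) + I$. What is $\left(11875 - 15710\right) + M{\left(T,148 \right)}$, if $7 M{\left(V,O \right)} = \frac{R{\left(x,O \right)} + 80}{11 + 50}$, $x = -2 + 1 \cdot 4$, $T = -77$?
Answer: $- \frac{1637317}{427} \approx -3834.5$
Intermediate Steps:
$x = 2$ ($x = -2 + 4 = 2$)
$R{\left(Q,I \right)} = I$ ($R{\left(Q,I \right)} = 0 \cdot 9 + I = 0 + I = I$)
$M{\left(V,O \right)} = \frac{80}{427} + \frac{O}{427}$ ($M{\left(V,O \right)} = \frac{\left(O + 80\right) \frac{1}{11 + 50}}{7} = \frac{\left(80 + O\right) \frac{1}{61}}{7} = \frac{\frac{80}{61} + \frac{O}{61}}{7} = \frac{80}{427} + \frac{O}{427}$)
$\left(11875 - 15710\right) + M{\left(T,148 \right)} = \left(11875 - 15710\right) + \left(\frac{80}{427} + \frac{1}{427} \cdot 148\right) = -3835 + \left(\frac{80}{427} + \frac{148}{427}\right) = -3835 + \frac{228}{427} = - \frac{1637317}{427}$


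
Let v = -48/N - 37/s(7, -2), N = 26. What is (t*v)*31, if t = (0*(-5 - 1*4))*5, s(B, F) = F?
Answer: 0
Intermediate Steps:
v = 433/26 (v = -48/26 - 37/(-2) = -48*1/26 - 37*(-½) = -24/13 + 37/2 = 433/26 ≈ 16.654)
t = 0 (t = (0*(-5 - 4))*5 = (0*(-9))*5 = 0*5 = 0)
(t*v)*31 = (0*(433/26))*31 = 0*31 = 0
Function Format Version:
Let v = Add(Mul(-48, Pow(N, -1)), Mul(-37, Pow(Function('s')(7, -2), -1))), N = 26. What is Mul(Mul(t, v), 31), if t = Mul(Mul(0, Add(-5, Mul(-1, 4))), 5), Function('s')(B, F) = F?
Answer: 0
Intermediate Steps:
v = Rational(433, 26) (v = Add(Mul(-48, Pow(26, -1)), Mul(-37, Pow(-2, -1))) = Add(Mul(-48, Rational(1, 26)), Mul(-37, Rational(-1, 2))) = Add(Rational(-24, 13), Rational(37, 2)) = Rational(433, 26) ≈ 16.654)
t = 0 (t = Mul(Mul(0, Add(-5, -4)), 5) = Mul(Mul(0, -9), 5) = Mul(0, 5) = 0)
Mul(Mul(t, v), 31) = Mul(Mul(0, Rational(433, 26)), 31) = Mul(0, 31) = 0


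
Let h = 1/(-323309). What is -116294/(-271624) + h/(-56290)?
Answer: 529110475933241/1235825613500660 ≈ 0.42814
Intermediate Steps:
h = -1/323309 ≈ -3.0930e-6
-116294/(-271624) + h/(-56290) = -116294/(-271624) - 1/323309/(-56290) = -116294*(-1/271624) - 1/323309*(-1/56290) = 58147/135812 + 1/18199063610 = 529110475933241/1235825613500660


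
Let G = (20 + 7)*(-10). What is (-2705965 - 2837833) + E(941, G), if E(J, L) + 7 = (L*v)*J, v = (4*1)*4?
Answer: -9608925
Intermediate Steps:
v = 16 (v = 4*4 = 16)
G = -270 (G = 27*(-10) = -270)
E(J, L) = -7 + 16*J*L (E(J, L) = -7 + (L*16)*J = -7 + (16*L)*J = -7 + 16*J*L)
(-2705965 - 2837833) + E(941, G) = (-2705965 - 2837833) + (-7 + 16*941*(-270)) = -5543798 + (-7 - 4065120) = -5543798 - 4065127 = -9608925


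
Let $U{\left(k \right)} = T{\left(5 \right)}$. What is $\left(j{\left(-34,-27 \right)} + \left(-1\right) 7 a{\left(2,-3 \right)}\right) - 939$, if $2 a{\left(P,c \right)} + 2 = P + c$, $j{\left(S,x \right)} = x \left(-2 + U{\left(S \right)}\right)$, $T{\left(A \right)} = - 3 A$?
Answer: $- \frac{939}{2} \approx -469.5$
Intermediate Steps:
$U{\left(k \right)} = -15$ ($U{\left(k \right)} = \left(-3\right) 5 = -15$)
$j{\left(S,x \right)} = - 17 x$ ($j{\left(S,x \right)} = x \left(-2 - 15\right) = x \left(-17\right) = - 17 x$)
$a{\left(P,c \right)} = -1 + \frac{P}{2} + \frac{c}{2}$ ($a{\left(P,c \right)} = -1 + \frac{P + c}{2} = -1 + \left(\frac{P}{2} + \frac{c}{2}\right) = -1 + \frac{P}{2} + \frac{c}{2}$)
$\left(j{\left(-34,-27 \right)} + \left(-1\right) 7 a{\left(2,-3 \right)}\right) - 939 = \left(\left(-17\right) \left(-27\right) + \left(-1\right) 7 \left(-1 + \frac{1}{2} \cdot 2 + \frac{1}{2} \left(-3\right)\right)\right) - 939 = \left(459 - 7 \left(-1 + 1 - \frac{3}{2}\right)\right) - 939 = \left(459 - - \frac{21}{2}\right) - 939 = \left(459 + \frac{21}{2}\right) - 939 = \frac{939}{2} - 939 = - \frac{939}{2}$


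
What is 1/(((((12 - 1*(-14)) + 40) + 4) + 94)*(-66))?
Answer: -1/10824 ≈ -9.2387e-5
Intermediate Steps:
1/(((((12 - 1*(-14)) + 40) + 4) + 94)*(-66)) = 1/(((((12 + 14) + 40) + 4) + 94)*(-66)) = 1/((((26 + 40) + 4) + 94)*(-66)) = 1/(((66 + 4) + 94)*(-66)) = 1/((70 + 94)*(-66)) = 1/(164*(-66)) = 1/(-10824) = -1/10824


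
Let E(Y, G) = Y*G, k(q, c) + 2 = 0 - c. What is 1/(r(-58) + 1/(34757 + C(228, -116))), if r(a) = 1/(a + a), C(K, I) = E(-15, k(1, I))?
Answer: -3833452/32931 ≈ -116.41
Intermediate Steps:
k(q, c) = -2 - c (k(q, c) = -2 + (0 - c) = -2 - c)
E(Y, G) = G*Y
C(K, I) = 30 + 15*I (C(K, I) = (-2 - I)*(-15) = 30 + 15*I)
r(a) = 1/(2*a)
1/(r(-58) + 1/(34757 + C(228, -116))) = 1/((½)/(-58) + 1/(34757 + (30 + 15*(-116)))) = 1/((½)*(-1/58) + 1/(34757 + (30 - 1740))) = 1/(-1/116 + 1/(34757 - 1710)) = 1/(-1/116 + 1/33047) = 1/(-32931/3833452) = -3833452/32931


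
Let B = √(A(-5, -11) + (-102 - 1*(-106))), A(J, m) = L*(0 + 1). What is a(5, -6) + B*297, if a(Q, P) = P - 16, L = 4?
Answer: -22 + 594*√2 ≈ 818.04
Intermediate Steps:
A(J, m) = 4 (A(J, m) = 4*(0 + 1) = 4*1 = 4)
a(Q, P) = -16 + P
B = 2*√2 (B = √(4 + (-102 - 1*(-106))) = √(4 + (-102 + 106)) = √(4 + 4) = √8 = 2*√2 ≈ 2.8284)
a(5, -6) + B*297 = (-16 - 6) + (2*√2)*297 = -22 + 594*√2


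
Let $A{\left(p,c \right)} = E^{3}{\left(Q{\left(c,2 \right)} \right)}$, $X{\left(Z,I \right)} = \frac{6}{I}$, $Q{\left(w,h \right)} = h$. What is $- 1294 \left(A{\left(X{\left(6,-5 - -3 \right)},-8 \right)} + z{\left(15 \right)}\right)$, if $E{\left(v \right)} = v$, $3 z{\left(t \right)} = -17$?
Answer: $- \frac{9058}{3} \approx -3019.3$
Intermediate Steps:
$z{\left(t \right)} = - \frac{17}{3}$ ($z{\left(t \right)} = \frac{1}{3} \left(-17\right) = - \frac{17}{3}$)
$A{\left(p,c \right)} = 8$ ($A{\left(p,c \right)} = 2^{3} = 8$)
$- 1294 \left(A{\left(X{\left(6,-5 - -3 \right)},-8 \right)} + z{\left(15 \right)}\right) = - 1294 \left(8 - \frac{17}{3}\right) = \left(-1294\right) \frac{7}{3} = - \frac{9058}{3}$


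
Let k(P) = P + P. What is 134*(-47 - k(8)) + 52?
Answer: -8390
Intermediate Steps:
k(P) = 2*P
134*(-47 - k(8)) + 52 = 134*(-47 - 2*8) + 52 = 134*(-47 - 1*16) + 52 = 134*(-47 - 16) + 52 = 134*(-63) + 52 = -8442 + 52 = -8390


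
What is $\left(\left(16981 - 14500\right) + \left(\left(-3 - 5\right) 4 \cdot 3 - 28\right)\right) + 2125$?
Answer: $4482$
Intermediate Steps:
$\left(\left(16981 - 14500\right) + \left(\left(-3 - 5\right) 4 \cdot 3 - 28\right)\right) + 2125 = \left(2481 + \left(\left(-8\right) 4 \cdot 3 - 28\right)\right) + 2125 = \left(2481 - 124\right) + 2125 = 2357 + 2125 = 4482$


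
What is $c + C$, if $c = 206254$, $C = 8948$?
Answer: $215202$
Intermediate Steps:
$c + C = 206254 + 8948 = 215202$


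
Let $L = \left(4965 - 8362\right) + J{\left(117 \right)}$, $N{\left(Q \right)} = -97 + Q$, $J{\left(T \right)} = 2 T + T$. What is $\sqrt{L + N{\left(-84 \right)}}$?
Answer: $i \sqrt{3227} \approx 56.807 i$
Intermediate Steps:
$J{\left(T \right)} = 3 T$
$L = -3046$ ($L = \left(4965 - 8362\right) + 3 \cdot 117 = -3397 + 351 = -3046$)
$\sqrt{L + N{\left(-84 \right)}} = \sqrt{-3046 - 181} = \sqrt{-3227} = i \sqrt{3227}$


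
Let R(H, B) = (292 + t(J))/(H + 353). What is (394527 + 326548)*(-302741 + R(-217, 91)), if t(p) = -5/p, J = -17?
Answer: -504703627699725/2312 ≈ -2.1830e+11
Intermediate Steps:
R(H, B) = 4969/(17*(353 + H)) (R(H, B) = (292 - 5/(-17))/(H + 353) = (292 - 5*(-1/17))/(353 + H) = (292 + 5/17)/(353 + H) = 4969/(17*(353 + H)))
(394527 + 326548)*(-302741 + R(-217, 91)) = (394527 + 326548)*(-302741 + 4969/(17*(353 - 217))) = 721075*(-302741 + (4969/17)/136) = 721075*(-302741 + (4969/17)*(1/136)) = 721075*(-302741 + 4969/2312) = 721075*(-699932223/2312) = -504703627699725/2312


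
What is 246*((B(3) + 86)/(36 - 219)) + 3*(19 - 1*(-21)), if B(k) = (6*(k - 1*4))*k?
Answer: 1744/61 ≈ 28.590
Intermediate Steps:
B(k) = k*(-24 + 6*k) (B(k) = (6*(k - 4))*k = (6*(-4 + k))*k = (-24 + 6*k)*k = k*(-24 + 6*k))
246*((B(3) + 86)/(36 - 219)) + 3*(19 - 1*(-21)) = 246*((6*3*(-4 + 3) + 86)/(36 - 219)) + 3*(19 - 1*(-21)) = 246*((6*3*(-1) + 86)/(-183)) + 3*(19 + 21) = 246*((-18 + 86)*(-1/183)) + 3*40 = 246*(68*(-1/183)) + 120 = 246*(-68/183) + 120 = -5576/61 + 120 = 1744/61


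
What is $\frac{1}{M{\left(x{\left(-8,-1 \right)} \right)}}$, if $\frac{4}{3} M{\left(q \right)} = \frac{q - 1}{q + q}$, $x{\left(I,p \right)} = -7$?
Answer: $\frac{7}{3} \approx 2.3333$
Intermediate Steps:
$M{\left(q \right)} = \frac{3 \left(-1 + q\right)}{8 q}$ ($M{\left(q \right)} = \frac{3 \frac{q - 1}{q + q}}{4} = \frac{3 \frac{-1 + q}{2 q}}{4} = \frac{3 \left(-1 + q\right)}{8 q}$)
$\frac{1}{M{\left(x{\left(-8,-1 \right)} \right)}} = \frac{1}{\frac{3}{8} \frac{1}{-7} \left(-1 - 7\right)} = \frac{1}{\frac{3}{8} \left(- \frac{1}{7}\right) \left(-8\right)} = \frac{1}{\frac{3}{7}} = \frac{7}{3}$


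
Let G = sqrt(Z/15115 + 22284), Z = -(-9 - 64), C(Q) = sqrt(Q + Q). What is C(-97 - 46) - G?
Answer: -sqrt(5091075609295)/15115 + I*sqrt(286) ≈ -149.28 + 16.912*I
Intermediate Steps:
C(Q) = sqrt(2)*sqrt(Q) (C(Q) = sqrt(2*Q) = sqrt(2)*sqrt(Q))
Z = 73 (Z = -1*(-73) = 73)
G = sqrt(5091075609295)/15115 (G = sqrt(73/15115 + 22284) = sqrt(336822733/15115) = sqrt(5091075609295)/15115 ≈ 149.28)
C(-97 - 46) - G = sqrt(2)*sqrt(-97 - 46) - sqrt(5091075609295)/15115 = sqrt(2)*sqrt(-143) - sqrt(5091075609295)/15115 = sqrt(2)*(I*sqrt(143)) - sqrt(5091075609295)/15115 = I*sqrt(286) - sqrt(5091075609295)/15115 = -sqrt(5091075609295)/15115 + I*sqrt(286)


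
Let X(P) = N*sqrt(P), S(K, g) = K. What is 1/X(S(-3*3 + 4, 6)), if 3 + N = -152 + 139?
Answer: I*sqrt(5)/80 ≈ 0.027951*I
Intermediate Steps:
N = -16 (N = -3 + (-152 + 139) = -3 - 13 = -16)
X(P) = -16*sqrt(P)
1/X(S(-3*3 + 4, 6)) = 1/(-16*sqrt(-3*3 + 4)) = 1/(-16*sqrt(-9 + 4)) = 1/(-16*I*sqrt(5)) = I*sqrt(5)/80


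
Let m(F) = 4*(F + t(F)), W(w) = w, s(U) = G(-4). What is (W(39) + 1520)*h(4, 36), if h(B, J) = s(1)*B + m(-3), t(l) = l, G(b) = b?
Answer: -62360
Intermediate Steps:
s(U) = -4
m(F) = 8*F (m(F) = 4*(F + F) = 4*(2*F) = 8*F)
h(B, J) = -24 - 4*B (h(B, J) = -4*B + 8*(-3) = -4*B - 24 = -24 - 4*B)
(W(39) + 1520)*h(4, 36) = (39 + 1520)*(-24 - 4*4) = 1559*(-24 - 16) = 1559*(-40) = -62360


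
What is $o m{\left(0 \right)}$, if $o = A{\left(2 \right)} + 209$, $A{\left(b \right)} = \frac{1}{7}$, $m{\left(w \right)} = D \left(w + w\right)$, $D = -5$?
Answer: $0$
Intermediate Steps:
$m{\left(w \right)} = - 10 w$ ($m{\left(w \right)} = - 5 \left(w + w\right) = - 5 \cdot 2 w = - 10 w$)
$A{\left(b \right)} = \frac{1}{7}$
$o = \frac{1464}{7}$ ($o = \frac{1}{7} + 209 = \frac{1464}{7} \approx 209.14$)
$o m{\left(0 \right)} = \frac{1464 \left(\left(-10\right) 0\right)}{7} = \frac{1464}{7} \cdot 0 = 0$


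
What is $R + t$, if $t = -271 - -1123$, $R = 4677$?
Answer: $5529$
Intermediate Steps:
$t = 852$ ($t = -271 + 1123 = 852$)
$R + t = 4677 + 852 = 5529$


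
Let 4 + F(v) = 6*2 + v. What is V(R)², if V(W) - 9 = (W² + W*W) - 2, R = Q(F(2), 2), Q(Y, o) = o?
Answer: 225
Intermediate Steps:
F(v) = 8 + v (F(v) = -4 + (6*2 + v) = -4 + (12 + v) = 8 + v)
R = 2
V(W) = 7 + 2*W² (V(W) = 9 + ((W² + W*W) - 2) = 9 + ((W² + W²) - 2) = 9 + (2*W² - 2) = 9 + (-2 + 2*W²) = 7 + 2*W²)
V(R)² = (7 + 2*2²)² = (7 + 2*4)² = (7 + 8)² = 15² = 225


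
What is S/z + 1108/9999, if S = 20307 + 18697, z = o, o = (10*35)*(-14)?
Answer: -1962101/249975 ≈ -7.8492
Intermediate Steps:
o = -4900 (o = 350*(-14) = -4900)
z = -4900
S = 39004
S/z + 1108/9999 = 39004/(-4900) + 1108/9999 = 39004*(-1/4900) + 1108*(1/9999) = -199/25 + 1108/9999 = -1962101/249975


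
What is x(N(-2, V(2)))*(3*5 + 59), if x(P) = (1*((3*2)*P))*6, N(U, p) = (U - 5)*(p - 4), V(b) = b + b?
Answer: 0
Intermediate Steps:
V(b) = 2*b
N(U, p) = (-5 + U)*(-4 + p)
x(P) = 36*P (x(P) = (1*(6*P))*6 = (6*P)*6 = 36*P)
x(N(-2, V(2)))*(3*5 + 59) = (36*(20 - 10*2 - 4*(-2) - 4*2))*(3*5 + 59) = (36*(20 - 5*4 + 8 - 2*4))*(15 + 59) = (36*(20 - 20 + 8 - 8))*74 = (36*0)*74 = 0*74 = 0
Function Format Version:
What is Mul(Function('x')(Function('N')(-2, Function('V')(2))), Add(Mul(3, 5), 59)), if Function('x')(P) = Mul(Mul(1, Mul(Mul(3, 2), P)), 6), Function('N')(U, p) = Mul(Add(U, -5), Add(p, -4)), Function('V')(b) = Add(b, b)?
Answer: 0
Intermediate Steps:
Function('V')(b) = Mul(2, b)
Function('N')(U, p) = Mul(Add(-5, U), Add(-4, p))
Function('x')(P) = Mul(36, P) (Function('x')(P) = Mul(Mul(1, Mul(6, P)), 6) = Mul(Mul(6, P), 6) = Mul(36, P))
Mul(Function('x')(Function('N')(-2, Function('V')(2))), Add(Mul(3, 5), 59)) = Mul(Mul(36, Add(20, Mul(-5, Mul(2, 2)), Mul(-4, -2), Mul(-2, Mul(2, 2)))), Add(Mul(3, 5), 59)) = Mul(Mul(36, Add(20, Mul(-5, 4), 8, Mul(-2, 4))), Add(15, 59)) = Mul(Mul(36, Add(20, -20, 8, -8)), 74) = Mul(Mul(36, 0), 74) = Mul(0, 74) = 0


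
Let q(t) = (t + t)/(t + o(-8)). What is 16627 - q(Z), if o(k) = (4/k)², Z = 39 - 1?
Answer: 2543627/153 ≈ 16625.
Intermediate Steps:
Z = 38
o(k) = 16/k²
q(t) = 2*t/(¼ + t) (q(t) = (t + t)/(t + 16/(-8)²) = (2*t)/(t + 16*(1/64)) = (2*t)/(t + ¼) = (2*t)/(¼ + t) = 2*t/(¼ + t))
16627 - q(Z) = 16627 - 8*38/(1 + 4*38) = 16627 - 8*38/(1 + 152) = 16627 - 8*38/153 = 16627 - 1*304/153 = 16627 - 304/153 = 2543627/153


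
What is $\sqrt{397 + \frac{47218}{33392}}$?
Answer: $\frac{\sqrt{27765118254}}{8348} \approx 19.96$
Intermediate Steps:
$\sqrt{397 + \frac{47218}{33392}} = \sqrt{397 + 47218 \cdot \frac{1}{33392}} = \sqrt{397 + \frac{23609}{16696}} = \sqrt{\frac{6651921}{16696}} = \frac{\sqrt{27765118254}}{8348}$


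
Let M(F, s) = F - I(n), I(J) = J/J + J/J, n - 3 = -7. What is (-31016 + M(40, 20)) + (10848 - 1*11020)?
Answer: -31150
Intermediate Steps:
n = -4 (n = 3 - 7 = -4)
I(J) = 2 (I(J) = 1 + 1 = 2)
M(F, s) = -2 + F (M(F, s) = F - 1*2 = F - 2 = -2 + F)
(-31016 + M(40, 20)) + (10848 - 1*11020) = (-31016 + (-2 + 40)) + (10848 - 1*11020) = (-31016 + 38) + (10848 - 11020) = -30978 - 172 = -31150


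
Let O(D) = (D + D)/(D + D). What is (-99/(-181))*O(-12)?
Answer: 99/181 ≈ 0.54696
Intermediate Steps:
O(D) = 1 (O(D) = (2*D)/((2*D)) = (2*D)*(1/(2*D)) = 1)
(-99/(-181))*O(-12) = -99/(-181)*1 = -99*(-1/181)*1 = (99/181)*1 = 99/181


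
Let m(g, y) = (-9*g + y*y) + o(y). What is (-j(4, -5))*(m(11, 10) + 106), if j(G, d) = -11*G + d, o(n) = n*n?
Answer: 10143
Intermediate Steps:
o(n) = n²
m(g, y) = -9*g + 2*y² (m(g, y) = (-9*g + y*y) + y² = (-9*g + y²) + y² = (y² - 9*g) + y² = -9*g + 2*y²)
j(G, d) = d - 11*G
(-j(4, -5))*(m(11, 10) + 106) = (-(-5 - 11*4))*((-9*11 + 2*10²) + 106) = (-(-5 - 44))*((-99 + 2*100) + 106) = (-1*(-49))*((-99 + 200) + 106) = 49*(101 + 106) = 49*207 = 10143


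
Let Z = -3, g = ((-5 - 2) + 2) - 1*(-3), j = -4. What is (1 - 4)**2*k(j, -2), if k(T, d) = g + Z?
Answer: -45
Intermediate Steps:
g = -2 (g = (-7 + 2) + 3 = -5 + 3 = -2)
k(T, d) = -5 (k(T, d) = -2 - 3 = -5)
(1 - 4)**2*k(j, -2) = (1 - 4)**2*(-5) = (-3)**2*(-5) = 9*(-5) = -45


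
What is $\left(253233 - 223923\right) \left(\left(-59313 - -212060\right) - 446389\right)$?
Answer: $-8606647020$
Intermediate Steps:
$\left(253233 - 223923\right) \left(\left(-59313 - -212060\right) - 446389\right) = 29310 \left(\left(-59313 + 212060\right) - 446389\right) = 29310 \left(152747 - 446389\right) = 29310 \left(-293642\right) = -8606647020$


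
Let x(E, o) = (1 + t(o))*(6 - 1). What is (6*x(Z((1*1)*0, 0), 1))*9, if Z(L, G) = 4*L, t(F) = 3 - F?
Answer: 810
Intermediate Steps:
x(E, o) = 20 - 5*o (x(E, o) = (1 + (3 - o))*(6 - 1) = (4 - o)*5 = 20 - 5*o)
(6*x(Z((1*1)*0, 0), 1))*9 = (6*(20 - 5*1))*9 = (6*(20 - 5))*9 = (6*15)*9 = 90*9 = 810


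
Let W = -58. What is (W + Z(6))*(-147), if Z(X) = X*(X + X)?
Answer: -2058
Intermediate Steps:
Z(X) = 2*X² (Z(X) = X*(2*X) = 2*X²)
(W + Z(6))*(-147) = (-58 + 2*6²)*(-147) = (-58 + 2*36)*(-147) = (-58 + 72)*(-147) = 14*(-147) = -2058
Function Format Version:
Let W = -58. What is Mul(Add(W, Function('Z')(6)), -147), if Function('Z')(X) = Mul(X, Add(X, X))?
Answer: -2058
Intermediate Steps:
Function('Z')(X) = Mul(2, Pow(X, 2)) (Function('Z')(X) = Mul(X, Mul(2, X)) = Mul(2, Pow(X, 2)))
Mul(Add(W, Function('Z')(6)), -147) = Mul(Add(-58, Mul(2, Pow(6, 2))), -147) = Mul(Add(-58, Mul(2, 36)), -147) = Mul(Add(-58, 72), -147) = Mul(14, -147) = -2058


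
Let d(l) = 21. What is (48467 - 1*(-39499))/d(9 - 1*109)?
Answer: 29322/7 ≈ 4188.9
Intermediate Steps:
(48467 - 1*(-39499))/d(9 - 1*109) = (48467 - 1*(-39499))/21 = (48467 + 39499)*(1/21) = 87966*(1/21) = 29322/7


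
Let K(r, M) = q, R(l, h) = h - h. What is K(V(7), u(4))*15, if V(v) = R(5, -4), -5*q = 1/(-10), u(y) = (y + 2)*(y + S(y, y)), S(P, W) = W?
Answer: 3/10 ≈ 0.30000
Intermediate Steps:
R(l, h) = 0
u(y) = 2*y*(2 + y) (u(y) = (y + 2)*(y + y) = (2 + y)*(2*y) = 2*y*(2 + y))
q = 1/50 (q = -1/5/(-10) = -1/5*(-1/10) = 1/50 ≈ 0.020000)
V(v) = 0
K(r, M) = 1/50
K(V(7), u(4))*15 = (1/50)*15 = 3/10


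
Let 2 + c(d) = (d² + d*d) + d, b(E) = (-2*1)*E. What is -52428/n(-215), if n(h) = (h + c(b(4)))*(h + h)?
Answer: -26214/20855 ≈ -1.2570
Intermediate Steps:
b(E) = -2*E
c(d) = -2 + d + 2*d² (c(d) = -2 + ((d² + d*d) + d) = -2 + ((d² + d²) + d) = -2 + (2*d² + d) = -2 + (d + 2*d²) = -2 + d + 2*d²)
n(h) = 2*h*(118 + h) (n(h) = (h + (-2 - 2*4 + 2*(-2*4)²))*(h + h) = (h + (-2 - 8 + 2*(-8)²))*(2*h) = (h + (-2 - 8 + 2*64))*(2*h) = (h + (-2 - 8 + 128))*(2*h) = (h + 118)*(2*h) = (118 + h)*(2*h) = 2*h*(118 + h))
-52428/n(-215) = -52428*(-1/(430*(118 - 215))) = -52428/(2*(-215)*(-97)) = -52428/41710 = -52428*1/41710 = -26214/20855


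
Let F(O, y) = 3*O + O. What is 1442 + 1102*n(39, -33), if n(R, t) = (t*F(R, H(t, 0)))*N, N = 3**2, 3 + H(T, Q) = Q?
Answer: -51056422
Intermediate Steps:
H(T, Q) = -3 + Q
F(O, y) = 4*O
N = 9
n(R, t) = 36*R*t (n(R, t) = (t*(4*R))*9 = (4*R*t)*9 = 36*R*t)
1442 + 1102*n(39, -33) = 1442 + 1102*(36*39*(-33)) = 1442 + 1102*(-46332) = 1442 - 51057864 = -51056422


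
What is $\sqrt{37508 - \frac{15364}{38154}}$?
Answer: $\frac{\sqrt{13650212243418}}{19077} \approx 193.67$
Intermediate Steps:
$\sqrt{37508 - \frac{15364}{38154}} = \sqrt{37508 - \frac{7682}{19077}} = \sqrt{\frac{715532434}{19077}} = \frac{\sqrt{13650212243418}}{19077}$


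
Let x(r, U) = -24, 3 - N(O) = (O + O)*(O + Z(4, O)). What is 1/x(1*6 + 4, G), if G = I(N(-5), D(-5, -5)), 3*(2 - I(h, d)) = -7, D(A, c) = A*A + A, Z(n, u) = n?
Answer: -1/24 ≈ -0.041667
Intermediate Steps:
D(A, c) = A + A**2 (D(A, c) = A**2 + A = A + A**2)
N(O) = 3 - 2*O*(4 + O) (N(O) = 3 - (O + O)*(O + 4) = 3 - 2*O*(4 + O))
I(h, d) = 13/3 (I(h, d) = 2 - 1/3*(-7) = 2 + 7/3 = 13/3)
G = 13/3 ≈ 4.3333
1/x(1*6 + 4, G) = 1/(-24) = -1/24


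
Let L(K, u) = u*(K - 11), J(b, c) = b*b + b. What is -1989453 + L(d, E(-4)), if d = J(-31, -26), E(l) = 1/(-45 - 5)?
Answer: -99473569/50 ≈ -1.9895e+6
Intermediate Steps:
J(b, c) = b + b**2 (J(b, c) = b**2 + b = b + b**2)
E(l) = -1/50 (E(l) = 1/(-50) = -1/50)
d = 930 (d = -31*(1 - 31) = -31*(-30) = 930)
L(K, u) = u*(-11 + K)
-1989453 + L(d, E(-4)) = -1989453 - (-11 + 930)/50 = -1989453 - 1/50*919 = -1989453 - 919/50 = -99473569/50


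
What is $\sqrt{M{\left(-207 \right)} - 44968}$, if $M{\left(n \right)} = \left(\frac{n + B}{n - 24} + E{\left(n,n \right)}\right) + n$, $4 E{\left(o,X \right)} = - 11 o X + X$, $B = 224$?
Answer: $\frac{i \sqrt{34804514514}}{462} \approx 403.81 i$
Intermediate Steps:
$E{\left(o,X \right)} = \frac{X}{4} - \frac{11 X o}{4}$ ($E{\left(o,X \right)} = \frac{- 11 o X + X}{4} = \frac{- 11 X o + X}{4} = \frac{X - 11 X o}{4} = \frac{X}{4} - \frac{11 X o}{4}$)
$M{\left(n \right)} = n + \frac{224 + n}{-24 + n} + \frac{n \left(1 - 11 n\right)}{4}$ ($M{\left(n \right)} = \left(\frac{n + 224}{n - 24} + \frac{n \left(1 - 11 n\right)}{4}\right) + n = \left(\frac{224 + n}{-24 + n} + \frac{n \left(1 - 11 n\right)}{4}\right) + n = n + \frac{224 + n}{-24 + n} + \frac{n \left(1 - 11 n\right)}{4}$)
$\sqrt{M{\left(-207 \right)} - 44968} = \sqrt{\frac{896 - -24012 - 11 \left(-207\right)^{3} + 269 \left(-207\right)^{2}}{4 \left(-24 - 207\right)} - 44968} = \sqrt{\frac{896 + 24012 - -97567173 + 269 \cdot 42849}{4 \left(-231\right)} - 44968} = \sqrt{\frac{1}{4} \left(- \frac{1}{231}\right) \left(896 + 24012 + 97567173 + 11526381\right) - 44968} = \sqrt{\frac{1}{4} \left(- \frac{1}{231}\right) 109118462 - 44968} = \sqrt{- \frac{54559231}{462} - 44968} = \sqrt{- \frac{75334447}{462}} = \frac{i \sqrt{34804514514}}{462}$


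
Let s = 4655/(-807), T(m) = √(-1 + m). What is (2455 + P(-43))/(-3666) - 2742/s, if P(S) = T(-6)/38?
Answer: 8100674779/17065230 - I*√7/139308 ≈ 474.69 - 1.8992e-5*I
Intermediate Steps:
P(S) = I*√7/38 (P(S) = √(-1 - 6)/38 = √(-7)*(1/38) = (I*√7)*(1/38) = I*√7/38)
s = -4655/807 (s = 4655*(-1/807) = -4655/807 ≈ -5.7683)
(2455 + P(-43))/(-3666) - 2742/s = (2455 + I*√7/38)/(-3666) - 2742/(-4655/807) = (2455 + I*√7/38)*(-1/3666) - 2742*(-807/4655) = (-2455/3666 - I*√7/139308) + 2212794/4655 = 8100674779/17065230 - I*√7/139308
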